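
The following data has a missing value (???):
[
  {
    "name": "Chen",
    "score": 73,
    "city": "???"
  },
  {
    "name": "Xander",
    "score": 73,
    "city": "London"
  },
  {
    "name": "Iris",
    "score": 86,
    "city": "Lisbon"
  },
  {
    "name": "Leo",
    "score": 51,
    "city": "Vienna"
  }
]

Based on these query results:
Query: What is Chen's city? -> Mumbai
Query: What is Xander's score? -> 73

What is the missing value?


The missing value is Chen's city
From query: Chen's city = Mumbai

ANSWER: Mumbai


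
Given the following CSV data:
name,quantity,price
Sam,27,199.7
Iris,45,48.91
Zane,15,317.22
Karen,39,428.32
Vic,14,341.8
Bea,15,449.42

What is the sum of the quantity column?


Values in 'quantity' column:
  Row 1: 27
  Row 2: 45
  Row 3: 15
  Row 4: 39
  Row 5: 14
  Row 6: 15
Sum = 27 + 45 + 15 + 39 + 14 + 15 = 155

ANSWER: 155


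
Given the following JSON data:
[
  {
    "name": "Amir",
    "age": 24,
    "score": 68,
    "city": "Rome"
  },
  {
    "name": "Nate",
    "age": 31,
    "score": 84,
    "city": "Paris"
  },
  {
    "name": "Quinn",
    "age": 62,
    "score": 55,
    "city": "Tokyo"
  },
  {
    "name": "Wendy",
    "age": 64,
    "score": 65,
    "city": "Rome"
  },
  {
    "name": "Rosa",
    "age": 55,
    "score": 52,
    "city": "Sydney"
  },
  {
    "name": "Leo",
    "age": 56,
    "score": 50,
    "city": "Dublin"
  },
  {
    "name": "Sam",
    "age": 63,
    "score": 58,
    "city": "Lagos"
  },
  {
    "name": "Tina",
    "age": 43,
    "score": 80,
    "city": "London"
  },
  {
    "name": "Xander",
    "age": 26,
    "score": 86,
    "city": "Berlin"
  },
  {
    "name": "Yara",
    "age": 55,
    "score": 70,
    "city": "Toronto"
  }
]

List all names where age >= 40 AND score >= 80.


Checking both conditions:
  Amir (age=24, score=68) -> no
  Nate (age=31, score=84) -> no
  Quinn (age=62, score=55) -> no
  Wendy (age=64, score=65) -> no
  Rosa (age=55, score=52) -> no
  Leo (age=56, score=50) -> no
  Sam (age=63, score=58) -> no
  Tina (age=43, score=80) -> YES
  Xander (age=26, score=86) -> no
  Yara (age=55, score=70) -> no


ANSWER: Tina


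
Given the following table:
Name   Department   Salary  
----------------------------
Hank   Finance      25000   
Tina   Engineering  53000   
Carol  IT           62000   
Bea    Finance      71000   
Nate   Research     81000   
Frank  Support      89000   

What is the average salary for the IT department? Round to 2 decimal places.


IT department members:
  Carol: 62000
Sum = 62000
Count = 1
Average = 62000 / 1 = 62000.00

ANSWER: 62000.00


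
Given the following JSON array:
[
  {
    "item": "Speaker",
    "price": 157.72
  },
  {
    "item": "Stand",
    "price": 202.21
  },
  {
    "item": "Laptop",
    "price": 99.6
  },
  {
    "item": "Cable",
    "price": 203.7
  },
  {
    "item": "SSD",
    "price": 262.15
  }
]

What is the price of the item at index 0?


Array index 0 -> Speaker
price = 157.72

ANSWER: 157.72


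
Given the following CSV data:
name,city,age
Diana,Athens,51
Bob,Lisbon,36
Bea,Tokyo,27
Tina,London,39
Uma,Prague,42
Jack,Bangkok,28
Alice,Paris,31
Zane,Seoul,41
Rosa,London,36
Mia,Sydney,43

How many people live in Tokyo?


Scanning city column for 'Tokyo':
  Row 3: Bea -> MATCH
Total matches: 1

ANSWER: 1


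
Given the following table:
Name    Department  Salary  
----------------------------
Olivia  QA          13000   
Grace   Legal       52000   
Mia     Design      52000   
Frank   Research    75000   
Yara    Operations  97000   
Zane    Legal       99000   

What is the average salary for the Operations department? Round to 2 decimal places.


Operations department members:
  Yara: 97000
Sum = 97000
Count = 1
Average = 97000 / 1 = 97000.00

ANSWER: 97000.00


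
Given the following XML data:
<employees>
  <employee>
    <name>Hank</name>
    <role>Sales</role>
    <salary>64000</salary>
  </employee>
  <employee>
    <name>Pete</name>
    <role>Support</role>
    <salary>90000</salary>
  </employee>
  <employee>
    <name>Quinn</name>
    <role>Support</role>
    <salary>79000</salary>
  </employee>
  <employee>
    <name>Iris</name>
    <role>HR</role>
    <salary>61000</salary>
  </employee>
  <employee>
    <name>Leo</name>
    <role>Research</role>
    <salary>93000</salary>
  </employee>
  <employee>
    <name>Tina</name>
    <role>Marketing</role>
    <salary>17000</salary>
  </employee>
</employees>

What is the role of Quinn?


Searching for <employee> with <name>Quinn</name>
Found at position 3
<role>Support</role>

ANSWER: Support


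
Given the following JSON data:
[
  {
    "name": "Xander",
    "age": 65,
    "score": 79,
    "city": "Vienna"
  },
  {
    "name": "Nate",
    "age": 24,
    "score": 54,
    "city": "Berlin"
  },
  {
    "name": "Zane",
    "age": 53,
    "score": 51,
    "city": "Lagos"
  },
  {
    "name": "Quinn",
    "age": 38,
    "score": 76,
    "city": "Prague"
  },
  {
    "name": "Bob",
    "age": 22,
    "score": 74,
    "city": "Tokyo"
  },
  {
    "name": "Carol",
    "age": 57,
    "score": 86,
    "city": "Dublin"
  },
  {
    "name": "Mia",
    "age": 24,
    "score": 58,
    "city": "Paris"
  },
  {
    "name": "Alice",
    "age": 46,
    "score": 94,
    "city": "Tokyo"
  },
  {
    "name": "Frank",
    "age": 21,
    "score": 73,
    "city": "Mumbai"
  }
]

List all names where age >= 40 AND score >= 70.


Checking both conditions:
  Xander (age=65, score=79) -> YES
  Nate (age=24, score=54) -> no
  Zane (age=53, score=51) -> no
  Quinn (age=38, score=76) -> no
  Bob (age=22, score=74) -> no
  Carol (age=57, score=86) -> YES
  Mia (age=24, score=58) -> no
  Alice (age=46, score=94) -> YES
  Frank (age=21, score=73) -> no


ANSWER: Xander, Carol, Alice


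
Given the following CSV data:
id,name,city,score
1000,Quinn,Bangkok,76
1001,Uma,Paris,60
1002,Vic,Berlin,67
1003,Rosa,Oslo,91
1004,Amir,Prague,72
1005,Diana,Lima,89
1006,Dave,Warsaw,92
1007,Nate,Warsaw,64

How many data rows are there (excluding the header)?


Counting rows (excluding header):
Header: id,name,city,score
Data rows: 8

ANSWER: 8


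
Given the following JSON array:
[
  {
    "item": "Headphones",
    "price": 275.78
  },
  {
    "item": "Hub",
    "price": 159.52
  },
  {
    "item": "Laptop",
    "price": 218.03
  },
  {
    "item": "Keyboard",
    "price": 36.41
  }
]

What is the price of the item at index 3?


Array index 3 -> Keyboard
price = 36.41

ANSWER: 36.41


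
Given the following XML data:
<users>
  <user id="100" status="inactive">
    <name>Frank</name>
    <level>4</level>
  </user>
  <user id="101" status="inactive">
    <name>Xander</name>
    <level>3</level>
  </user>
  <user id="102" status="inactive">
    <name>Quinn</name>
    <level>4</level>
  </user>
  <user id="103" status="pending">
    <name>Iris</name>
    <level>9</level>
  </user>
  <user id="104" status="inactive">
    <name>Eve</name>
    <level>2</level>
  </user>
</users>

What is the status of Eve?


Finding user with name = Eve
user id="104" status="inactive"

ANSWER: inactive


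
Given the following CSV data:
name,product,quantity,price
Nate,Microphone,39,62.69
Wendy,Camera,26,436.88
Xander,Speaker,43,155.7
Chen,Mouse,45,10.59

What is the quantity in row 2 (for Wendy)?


Row 2: Wendy
Column 'quantity' = 26

ANSWER: 26


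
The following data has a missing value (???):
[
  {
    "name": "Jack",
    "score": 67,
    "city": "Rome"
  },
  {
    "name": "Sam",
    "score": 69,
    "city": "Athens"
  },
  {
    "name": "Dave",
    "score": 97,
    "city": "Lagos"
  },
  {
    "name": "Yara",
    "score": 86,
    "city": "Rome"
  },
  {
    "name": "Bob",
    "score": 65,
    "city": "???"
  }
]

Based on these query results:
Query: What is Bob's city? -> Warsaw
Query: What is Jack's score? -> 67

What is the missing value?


The missing value is Bob's city
From query: Bob's city = Warsaw

ANSWER: Warsaw


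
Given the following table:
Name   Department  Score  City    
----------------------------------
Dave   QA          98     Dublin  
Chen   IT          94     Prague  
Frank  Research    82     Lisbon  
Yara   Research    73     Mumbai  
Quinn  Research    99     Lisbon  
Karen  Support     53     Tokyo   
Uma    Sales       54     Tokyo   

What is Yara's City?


Row 4: Yara
City = Mumbai

ANSWER: Mumbai


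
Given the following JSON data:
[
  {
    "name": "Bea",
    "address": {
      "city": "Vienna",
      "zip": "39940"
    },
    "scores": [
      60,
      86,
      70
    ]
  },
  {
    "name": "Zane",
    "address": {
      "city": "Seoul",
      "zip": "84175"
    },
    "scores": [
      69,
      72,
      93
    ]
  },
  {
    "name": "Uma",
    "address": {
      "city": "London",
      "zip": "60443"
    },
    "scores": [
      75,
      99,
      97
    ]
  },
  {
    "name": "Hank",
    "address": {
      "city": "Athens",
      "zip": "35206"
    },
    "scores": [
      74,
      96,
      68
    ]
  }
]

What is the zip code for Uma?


Path: records[2].address.zip
Value: 60443

ANSWER: 60443


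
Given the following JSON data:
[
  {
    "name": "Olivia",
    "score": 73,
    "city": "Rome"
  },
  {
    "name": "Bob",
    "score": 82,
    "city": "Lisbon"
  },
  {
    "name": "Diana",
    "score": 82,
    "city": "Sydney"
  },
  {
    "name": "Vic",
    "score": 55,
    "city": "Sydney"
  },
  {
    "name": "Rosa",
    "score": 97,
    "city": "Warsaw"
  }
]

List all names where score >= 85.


Filtering records where score >= 85:
  Olivia (score=73) -> no
  Bob (score=82) -> no
  Diana (score=82) -> no
  Vic (score=55) -> no
  Rosa (score=97) -> YES


ANSWER: Rosa


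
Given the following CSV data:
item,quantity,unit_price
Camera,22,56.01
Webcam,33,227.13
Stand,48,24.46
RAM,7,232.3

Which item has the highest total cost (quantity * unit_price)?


Computing row totals:
  Camera: 1232.22
  Webcam: 7495.29
  Stand: 1174.08
  RAM: 1626.1
Maximum: Webcam (7495.29)

ANSWER: Webcam


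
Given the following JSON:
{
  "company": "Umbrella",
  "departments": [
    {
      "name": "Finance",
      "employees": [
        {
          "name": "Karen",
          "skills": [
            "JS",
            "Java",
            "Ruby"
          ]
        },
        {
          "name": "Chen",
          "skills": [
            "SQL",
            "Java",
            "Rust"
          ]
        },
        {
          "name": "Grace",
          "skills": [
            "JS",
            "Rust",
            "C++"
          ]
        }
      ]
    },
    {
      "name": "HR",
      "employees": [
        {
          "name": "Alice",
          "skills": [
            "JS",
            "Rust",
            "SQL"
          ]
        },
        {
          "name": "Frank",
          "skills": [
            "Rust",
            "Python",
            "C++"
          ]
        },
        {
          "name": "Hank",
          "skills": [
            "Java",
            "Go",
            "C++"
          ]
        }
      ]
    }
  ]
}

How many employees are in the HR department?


Path: departments[1].employees
Count: 3

ANSWER: 3


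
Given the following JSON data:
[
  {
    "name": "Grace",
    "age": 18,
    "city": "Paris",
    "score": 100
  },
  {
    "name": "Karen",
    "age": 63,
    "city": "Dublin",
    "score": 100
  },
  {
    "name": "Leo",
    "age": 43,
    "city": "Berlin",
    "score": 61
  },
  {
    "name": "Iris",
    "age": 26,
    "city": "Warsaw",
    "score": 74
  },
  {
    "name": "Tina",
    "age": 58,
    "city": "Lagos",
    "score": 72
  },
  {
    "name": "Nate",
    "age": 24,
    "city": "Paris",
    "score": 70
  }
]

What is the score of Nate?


Looking up record where name = Nate
Record index: 5
Field 'score' = 70

ANSWER: 70


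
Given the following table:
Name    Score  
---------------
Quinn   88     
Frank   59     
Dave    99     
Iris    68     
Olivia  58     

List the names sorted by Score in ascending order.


Sorting by Score (ascending):
  Olivia: 58
  Frank: 59
  Iris: 68
  Quinn: 88
  Dave: 99


ANSWER: Olivia, Frank, Iris, Quinn, Dave


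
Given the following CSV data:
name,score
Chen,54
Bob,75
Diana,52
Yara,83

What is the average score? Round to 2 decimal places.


Scores: 54, 75, 52, 83
Sum = 264
Count = 4
Average = 264 / 4 = 66.00

ANSWER: 66.00


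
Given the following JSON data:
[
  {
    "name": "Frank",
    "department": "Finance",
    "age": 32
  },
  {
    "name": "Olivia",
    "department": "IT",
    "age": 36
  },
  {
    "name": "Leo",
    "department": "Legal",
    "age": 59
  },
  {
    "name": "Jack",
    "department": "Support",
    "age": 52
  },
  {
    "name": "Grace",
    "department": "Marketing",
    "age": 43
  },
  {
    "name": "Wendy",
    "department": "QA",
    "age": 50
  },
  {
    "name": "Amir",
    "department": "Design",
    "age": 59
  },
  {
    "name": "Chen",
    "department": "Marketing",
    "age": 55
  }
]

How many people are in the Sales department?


Scanning records for department = Sales
  No matches found
Count: 0

ANSWER: 0


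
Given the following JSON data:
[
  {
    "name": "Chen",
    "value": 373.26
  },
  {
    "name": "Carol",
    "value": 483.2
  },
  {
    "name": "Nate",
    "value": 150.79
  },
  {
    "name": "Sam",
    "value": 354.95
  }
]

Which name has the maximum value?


Comparing values:
  Chen: 373.26
  Carol: 483.2
  Nate: 150.79
  Sam: 354.95
Maximum: Carol (483.2)

ANSWER: Carol


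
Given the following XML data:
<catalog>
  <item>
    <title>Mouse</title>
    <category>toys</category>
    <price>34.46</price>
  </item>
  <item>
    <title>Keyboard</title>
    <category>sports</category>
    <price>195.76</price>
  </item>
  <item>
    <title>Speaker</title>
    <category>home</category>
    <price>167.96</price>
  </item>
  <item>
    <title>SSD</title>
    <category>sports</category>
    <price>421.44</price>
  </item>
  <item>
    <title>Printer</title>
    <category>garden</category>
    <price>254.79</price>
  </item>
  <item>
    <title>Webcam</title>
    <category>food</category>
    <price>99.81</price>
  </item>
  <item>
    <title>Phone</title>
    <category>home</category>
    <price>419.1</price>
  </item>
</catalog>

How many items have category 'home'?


Scanning <item> elements for <category>home</category>:
  Item 3: Speaker -> MATCH
  Item 7: Phone -> MATCH
Count: 2

ANSWER: 2


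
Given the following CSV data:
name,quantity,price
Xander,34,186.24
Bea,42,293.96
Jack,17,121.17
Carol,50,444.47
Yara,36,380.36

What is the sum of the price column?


Values in 'price' column:
  Row 1: 186.24
  Row 2: 293.96
  Row 3: 121.17
  Row 4: 444.47
  Row 5: 380.36
Sum = 186.24 + 293.96 + 121.17 + 444.47 + 380.36 = 1426.2

ANSWER: 1426.2


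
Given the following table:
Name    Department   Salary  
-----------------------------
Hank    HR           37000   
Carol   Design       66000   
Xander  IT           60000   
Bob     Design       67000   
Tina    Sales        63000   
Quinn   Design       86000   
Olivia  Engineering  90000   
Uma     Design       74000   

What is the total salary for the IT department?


IT department members:
  Xander: 60000
Total = 60000 = 60000

ANSWER: 60000


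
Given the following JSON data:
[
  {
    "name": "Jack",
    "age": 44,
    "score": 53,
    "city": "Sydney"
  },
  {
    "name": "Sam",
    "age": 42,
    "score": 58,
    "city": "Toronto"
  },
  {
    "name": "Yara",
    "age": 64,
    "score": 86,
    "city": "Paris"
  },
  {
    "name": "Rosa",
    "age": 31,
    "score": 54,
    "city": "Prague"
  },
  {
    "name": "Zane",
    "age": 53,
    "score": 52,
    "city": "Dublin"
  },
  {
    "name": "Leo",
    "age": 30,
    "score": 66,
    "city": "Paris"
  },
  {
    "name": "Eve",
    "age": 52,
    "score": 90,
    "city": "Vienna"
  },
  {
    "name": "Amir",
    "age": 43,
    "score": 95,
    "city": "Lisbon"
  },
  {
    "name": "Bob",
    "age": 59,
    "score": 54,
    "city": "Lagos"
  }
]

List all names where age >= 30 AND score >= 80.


Checking both conditions:
  Jack (age=44, score=53) -> no
  Sam (age=42, score=58) -> no
  Yara (age=64, score=86) -> YES
  Rosa (age=31, score=54) -> no
  Zane (age=53, score=52) -> no
  Leo (age=30, score=66) -> no
  Eve (age=52, score=90) -> YES
  Amir (age=43, score=95) -> YES
  Bob (age=59, score=54) -> no


ANSWER: Yara, Eve, Amir


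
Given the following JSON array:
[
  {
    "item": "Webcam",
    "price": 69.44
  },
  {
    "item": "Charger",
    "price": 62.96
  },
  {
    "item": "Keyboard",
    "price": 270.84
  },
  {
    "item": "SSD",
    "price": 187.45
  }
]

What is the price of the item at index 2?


Array index 2 -> Keyboard
price = 270.84

ANSWER: 270.84


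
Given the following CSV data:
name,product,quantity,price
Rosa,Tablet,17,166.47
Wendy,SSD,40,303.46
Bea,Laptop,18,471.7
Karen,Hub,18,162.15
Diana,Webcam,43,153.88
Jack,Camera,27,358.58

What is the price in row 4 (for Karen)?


Row 4: Karen
Column 'price' = 162.15

ANSWER: 162.15


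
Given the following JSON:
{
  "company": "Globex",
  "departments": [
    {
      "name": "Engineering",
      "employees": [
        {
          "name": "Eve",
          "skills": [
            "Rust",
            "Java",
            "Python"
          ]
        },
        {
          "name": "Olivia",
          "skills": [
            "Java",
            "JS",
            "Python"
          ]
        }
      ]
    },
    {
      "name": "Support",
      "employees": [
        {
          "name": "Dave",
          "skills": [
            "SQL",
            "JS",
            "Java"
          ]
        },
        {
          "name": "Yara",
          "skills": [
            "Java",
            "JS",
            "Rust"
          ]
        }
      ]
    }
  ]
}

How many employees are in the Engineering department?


Path: departments[0].employees
Count: 2

ANSWER: 2


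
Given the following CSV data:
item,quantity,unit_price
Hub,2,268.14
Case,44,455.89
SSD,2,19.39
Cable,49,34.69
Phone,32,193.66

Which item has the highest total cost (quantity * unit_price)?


Computing row totals:
  Hub: 536.28
  Case: 20059.16
  SSD: 38.78
  Cable: 1699.81
  Phone: 6197.12
Maximum: Case (20059.16)

ANSWER: Case


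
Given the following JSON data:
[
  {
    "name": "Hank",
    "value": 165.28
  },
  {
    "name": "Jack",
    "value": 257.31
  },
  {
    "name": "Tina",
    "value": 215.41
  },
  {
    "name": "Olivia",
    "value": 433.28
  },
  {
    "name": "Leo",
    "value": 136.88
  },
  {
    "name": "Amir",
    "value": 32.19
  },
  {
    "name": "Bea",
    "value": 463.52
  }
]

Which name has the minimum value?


Comparing values:
  Hank: 165.28
  Jack: 257.31
  Tina: 215.41
  Olivia: 433.28
  Leo: 136.88
  Amir: 32.19
  Bea: 463.52
Minimum: Amir (32.19)

ANSWER: Amir


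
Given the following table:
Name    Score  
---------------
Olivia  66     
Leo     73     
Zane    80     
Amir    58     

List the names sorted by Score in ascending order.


Sorting by Score (ascending):
  Amir: 58
  Olivia: 66
  Leo: 73
  Zane: 80


ANSWER: Amir, Olivia, Leo, Zane


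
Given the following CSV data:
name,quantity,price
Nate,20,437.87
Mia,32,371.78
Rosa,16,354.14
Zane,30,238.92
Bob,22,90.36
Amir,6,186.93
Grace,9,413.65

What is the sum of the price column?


Values in 'price' column:
  Row 1: 437.87
  Row 2: 371.78
  Row 3: 354.14
  Row 4: 238.92
  Row 5: 90.36
  Row 6: 186.93
  Row 7: 413.65
Sum = 437.87 + 371.78 + 354.14 + 238.92 + 90.36 + 186.93 + 413.65 = 2093.65

ANSWER: 2093.65


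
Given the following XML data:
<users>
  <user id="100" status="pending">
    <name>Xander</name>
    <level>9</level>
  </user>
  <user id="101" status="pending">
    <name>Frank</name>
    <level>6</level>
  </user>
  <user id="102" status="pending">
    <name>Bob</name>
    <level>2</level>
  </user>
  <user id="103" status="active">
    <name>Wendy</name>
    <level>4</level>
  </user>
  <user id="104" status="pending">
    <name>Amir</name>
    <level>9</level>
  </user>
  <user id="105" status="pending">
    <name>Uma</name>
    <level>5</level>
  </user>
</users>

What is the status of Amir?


Finding user with name = Amir
user id="104" status="pending"

ANSWER: pending


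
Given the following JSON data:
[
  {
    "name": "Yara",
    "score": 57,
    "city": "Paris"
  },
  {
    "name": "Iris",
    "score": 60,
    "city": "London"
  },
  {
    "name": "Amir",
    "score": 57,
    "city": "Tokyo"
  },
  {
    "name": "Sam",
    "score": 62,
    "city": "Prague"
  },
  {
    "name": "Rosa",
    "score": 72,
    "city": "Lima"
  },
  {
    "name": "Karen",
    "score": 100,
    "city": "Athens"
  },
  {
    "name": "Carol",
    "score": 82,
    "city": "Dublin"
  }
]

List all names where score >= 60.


Filtering records where score >= 60:
  Yara (score=57) -> no
  Iris (score=60) -> YES
  Amir (score=57) -> no
  Sam (score=62) -> YES
  Rosa (score=72) -> YES
  Karen (score=100) -> YES
  Carol (score=82) -> YES


ANSWER: Iris, Sam, Rosa, Karen, Carol


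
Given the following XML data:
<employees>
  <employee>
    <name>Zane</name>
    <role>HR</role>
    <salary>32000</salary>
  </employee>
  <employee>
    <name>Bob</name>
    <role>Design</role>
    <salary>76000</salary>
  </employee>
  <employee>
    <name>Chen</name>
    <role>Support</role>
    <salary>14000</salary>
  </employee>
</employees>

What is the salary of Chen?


Searching for <employee> with <name>Chen</name>
Found at position 3
<salary>14000</salary>

ANSWER: 14000


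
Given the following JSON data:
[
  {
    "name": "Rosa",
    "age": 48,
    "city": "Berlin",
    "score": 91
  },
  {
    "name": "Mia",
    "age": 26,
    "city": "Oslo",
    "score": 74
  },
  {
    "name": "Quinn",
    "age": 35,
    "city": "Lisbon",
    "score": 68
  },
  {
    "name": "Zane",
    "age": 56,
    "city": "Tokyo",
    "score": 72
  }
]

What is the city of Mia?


Looking up record where name = Mia
Record index: 1
Field 'city' = Oslo

ANSWER: Oslo


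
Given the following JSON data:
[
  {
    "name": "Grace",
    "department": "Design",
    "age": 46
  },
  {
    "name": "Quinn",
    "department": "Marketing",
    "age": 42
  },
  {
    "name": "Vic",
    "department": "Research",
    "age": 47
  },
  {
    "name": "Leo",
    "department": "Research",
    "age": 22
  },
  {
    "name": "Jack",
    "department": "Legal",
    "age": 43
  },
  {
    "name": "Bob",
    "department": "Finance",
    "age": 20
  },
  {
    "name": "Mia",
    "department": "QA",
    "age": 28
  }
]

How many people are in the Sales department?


Scanning records for department = Sales
  No matches found
Count: 0

ANSWER: 0


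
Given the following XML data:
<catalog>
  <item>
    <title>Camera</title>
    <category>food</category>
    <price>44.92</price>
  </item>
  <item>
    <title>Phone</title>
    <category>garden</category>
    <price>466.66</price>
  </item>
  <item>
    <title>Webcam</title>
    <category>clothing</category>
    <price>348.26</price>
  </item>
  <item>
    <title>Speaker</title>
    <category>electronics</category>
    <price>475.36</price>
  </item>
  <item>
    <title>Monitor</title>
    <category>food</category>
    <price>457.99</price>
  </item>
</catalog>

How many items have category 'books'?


Scanning <item> elements for <category>books</category>:
Count: 0

ANSWER: 0


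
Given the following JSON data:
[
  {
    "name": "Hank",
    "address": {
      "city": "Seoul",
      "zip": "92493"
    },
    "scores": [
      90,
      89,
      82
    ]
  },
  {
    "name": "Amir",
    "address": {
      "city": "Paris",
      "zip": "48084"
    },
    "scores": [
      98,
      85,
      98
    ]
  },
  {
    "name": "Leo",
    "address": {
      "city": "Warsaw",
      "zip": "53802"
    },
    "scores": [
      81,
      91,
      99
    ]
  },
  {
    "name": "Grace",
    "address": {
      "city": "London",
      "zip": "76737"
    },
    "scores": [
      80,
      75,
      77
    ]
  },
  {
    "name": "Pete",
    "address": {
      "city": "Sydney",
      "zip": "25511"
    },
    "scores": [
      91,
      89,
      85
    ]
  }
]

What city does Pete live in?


Path: records[4].address.city
Value: Sydney

ANSWER: Sydney


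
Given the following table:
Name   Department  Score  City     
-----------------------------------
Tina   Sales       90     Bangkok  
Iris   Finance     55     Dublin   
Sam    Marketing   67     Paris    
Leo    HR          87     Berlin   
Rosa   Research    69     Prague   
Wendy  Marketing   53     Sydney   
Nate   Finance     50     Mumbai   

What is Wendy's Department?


Row 6: Wendy
Department = Marketing

ANSWER: Marketing


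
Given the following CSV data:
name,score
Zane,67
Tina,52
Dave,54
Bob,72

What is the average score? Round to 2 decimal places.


Scores: 67, 52, 54, 72
Sum = 245
Count = 4
Average = 245 / 4 = 61.25

ANSWER: 61.25


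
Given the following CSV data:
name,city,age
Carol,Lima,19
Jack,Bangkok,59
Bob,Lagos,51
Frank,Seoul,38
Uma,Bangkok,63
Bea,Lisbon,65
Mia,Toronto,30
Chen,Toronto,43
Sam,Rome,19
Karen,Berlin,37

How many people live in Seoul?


Scanning city column for 'Seoul':
  Row 4: Frank -> MATCH
Total matches: 1

ANSWER: 1


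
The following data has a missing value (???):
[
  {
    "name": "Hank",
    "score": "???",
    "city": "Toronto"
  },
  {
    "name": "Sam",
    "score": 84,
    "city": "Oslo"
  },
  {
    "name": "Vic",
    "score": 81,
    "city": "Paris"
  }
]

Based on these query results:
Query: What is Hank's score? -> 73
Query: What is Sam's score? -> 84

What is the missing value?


The missing value is Hank's score
From query: Hank's score = 73

ANSWER: 73


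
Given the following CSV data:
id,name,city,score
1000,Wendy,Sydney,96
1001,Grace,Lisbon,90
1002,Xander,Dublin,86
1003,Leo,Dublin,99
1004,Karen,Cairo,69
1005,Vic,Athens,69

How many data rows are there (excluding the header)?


Counting rows (excluding header):
Header: id,name,city,score
Data rows: 6

ANSWER: 6


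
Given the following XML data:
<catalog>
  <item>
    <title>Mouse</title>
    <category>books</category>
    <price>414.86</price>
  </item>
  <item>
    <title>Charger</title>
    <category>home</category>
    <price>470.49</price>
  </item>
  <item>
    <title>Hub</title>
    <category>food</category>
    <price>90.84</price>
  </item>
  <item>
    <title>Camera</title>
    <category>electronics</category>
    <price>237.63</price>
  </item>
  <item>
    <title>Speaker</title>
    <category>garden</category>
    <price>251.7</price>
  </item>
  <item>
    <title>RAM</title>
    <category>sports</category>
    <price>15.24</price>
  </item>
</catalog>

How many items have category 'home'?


Scanning <item> elements for <category>home</category>:
  Item 2: Charger -> MATCH
Count: 1

ANSWER: 1


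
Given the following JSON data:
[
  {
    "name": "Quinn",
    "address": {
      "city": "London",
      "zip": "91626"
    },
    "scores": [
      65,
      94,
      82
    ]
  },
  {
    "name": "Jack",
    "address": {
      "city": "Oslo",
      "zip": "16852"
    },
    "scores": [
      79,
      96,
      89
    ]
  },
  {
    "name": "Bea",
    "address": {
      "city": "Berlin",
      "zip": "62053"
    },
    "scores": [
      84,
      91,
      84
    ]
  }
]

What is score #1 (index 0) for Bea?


Path: records[2].scores[0]
Value: 84

ANSWER: 84


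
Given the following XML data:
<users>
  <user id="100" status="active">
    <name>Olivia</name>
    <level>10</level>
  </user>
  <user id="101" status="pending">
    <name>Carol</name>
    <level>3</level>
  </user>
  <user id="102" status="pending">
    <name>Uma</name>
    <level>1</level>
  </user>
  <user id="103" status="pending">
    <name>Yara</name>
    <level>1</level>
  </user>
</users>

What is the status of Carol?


Finding user with name = Carol
user id="101" status="pending"

ANSWER: pending


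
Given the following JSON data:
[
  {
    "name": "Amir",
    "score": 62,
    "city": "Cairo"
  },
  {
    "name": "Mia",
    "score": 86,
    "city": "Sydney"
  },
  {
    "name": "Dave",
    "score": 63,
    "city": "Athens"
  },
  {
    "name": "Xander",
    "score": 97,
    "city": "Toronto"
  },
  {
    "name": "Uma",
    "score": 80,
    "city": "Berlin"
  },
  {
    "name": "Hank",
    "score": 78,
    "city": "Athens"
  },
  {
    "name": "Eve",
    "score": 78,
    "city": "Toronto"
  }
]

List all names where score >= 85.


Filtering records where score >= 85:
  Amir (score=62) -> no
  Mia (score=86) -> YES
  Dave (score=63) -> no
  Xander (score=97) -> YES
  Uma (score=80) -> no
  Hank (score=78) -> no
  Eve (score=78) -> no


ANSWER: Mia, Xander


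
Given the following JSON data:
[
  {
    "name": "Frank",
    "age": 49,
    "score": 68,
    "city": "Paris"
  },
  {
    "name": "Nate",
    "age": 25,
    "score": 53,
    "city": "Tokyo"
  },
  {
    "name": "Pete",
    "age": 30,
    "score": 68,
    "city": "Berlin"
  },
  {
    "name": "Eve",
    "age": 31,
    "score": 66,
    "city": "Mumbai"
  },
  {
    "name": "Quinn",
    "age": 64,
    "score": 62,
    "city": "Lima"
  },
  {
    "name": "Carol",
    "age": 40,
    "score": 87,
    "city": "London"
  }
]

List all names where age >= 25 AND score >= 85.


Checking both conditions:
  Frank (age=49, score=68) -> no
  Nate (age=25, score=53) -> no
  Pete (age=30, score=68) -> no
  Eve (age=31, score=66) -> no
  Quinn (age=64, score=62) -> no
  Carol (age=40, score=87) -> YES


ANSWER: Carol


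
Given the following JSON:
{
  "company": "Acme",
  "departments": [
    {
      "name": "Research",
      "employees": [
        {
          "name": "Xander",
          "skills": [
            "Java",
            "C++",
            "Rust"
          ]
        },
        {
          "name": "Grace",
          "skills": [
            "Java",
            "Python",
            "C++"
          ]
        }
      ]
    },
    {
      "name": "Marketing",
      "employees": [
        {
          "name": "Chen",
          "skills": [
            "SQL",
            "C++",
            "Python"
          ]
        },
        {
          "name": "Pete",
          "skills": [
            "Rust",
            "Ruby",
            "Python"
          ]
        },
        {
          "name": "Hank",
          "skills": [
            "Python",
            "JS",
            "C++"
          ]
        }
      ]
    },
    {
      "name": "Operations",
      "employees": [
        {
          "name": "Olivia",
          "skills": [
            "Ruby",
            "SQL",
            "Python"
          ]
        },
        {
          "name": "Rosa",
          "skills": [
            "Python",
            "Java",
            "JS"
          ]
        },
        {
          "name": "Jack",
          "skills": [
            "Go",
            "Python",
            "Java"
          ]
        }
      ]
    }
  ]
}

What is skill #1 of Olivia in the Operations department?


Path: departments[2].employees[0].skills[0]
Value: Ruby

ANSWER: Ruby


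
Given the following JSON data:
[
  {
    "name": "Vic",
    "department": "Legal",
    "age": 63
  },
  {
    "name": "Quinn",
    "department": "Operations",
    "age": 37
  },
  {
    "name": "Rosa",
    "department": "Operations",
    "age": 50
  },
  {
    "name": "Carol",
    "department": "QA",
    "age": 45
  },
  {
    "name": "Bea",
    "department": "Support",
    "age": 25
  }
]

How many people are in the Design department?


Scanning records for department = Design
  No matches found
Count: 0

ANSWER: 0


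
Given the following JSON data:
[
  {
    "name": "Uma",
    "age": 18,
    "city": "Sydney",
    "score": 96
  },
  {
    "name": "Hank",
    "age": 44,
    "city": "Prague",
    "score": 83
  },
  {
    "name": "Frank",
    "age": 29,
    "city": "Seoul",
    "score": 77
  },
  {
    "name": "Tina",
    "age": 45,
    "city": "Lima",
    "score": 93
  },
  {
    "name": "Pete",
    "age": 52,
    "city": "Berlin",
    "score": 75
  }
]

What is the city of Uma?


Looking up record where name = Uma
Record index: 0
Field 'city' = Sydney

ANSWER: Sydney


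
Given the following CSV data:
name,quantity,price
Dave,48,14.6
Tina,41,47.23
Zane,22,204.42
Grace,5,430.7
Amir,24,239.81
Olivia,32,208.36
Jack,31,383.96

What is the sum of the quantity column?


Values in 'quantity' column:
  Row 1: 48
  Row 2: 41
  Row 3: 22
  Row 4: 5
  Row 5: 24
  Row 6: 32
  Row 7: 31
Sum = 48 + 41 + 22 + 5 + 24 + 32 + 31 = 203

ANSWER: 203


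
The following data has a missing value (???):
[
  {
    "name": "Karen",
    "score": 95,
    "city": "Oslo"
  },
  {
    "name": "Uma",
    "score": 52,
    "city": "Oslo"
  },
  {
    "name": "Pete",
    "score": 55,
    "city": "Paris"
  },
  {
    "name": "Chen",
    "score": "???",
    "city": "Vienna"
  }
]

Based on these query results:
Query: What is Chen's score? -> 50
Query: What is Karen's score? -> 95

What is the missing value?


The missing value is Chen's score
From query: Chen's score = 50

ANSWER: 50


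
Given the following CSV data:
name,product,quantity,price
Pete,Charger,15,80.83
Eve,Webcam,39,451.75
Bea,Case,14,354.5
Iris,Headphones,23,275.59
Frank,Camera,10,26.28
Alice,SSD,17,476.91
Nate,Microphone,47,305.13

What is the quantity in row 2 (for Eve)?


Row 2: Eve
Column 'quantity' = 39

ANSWER: 39


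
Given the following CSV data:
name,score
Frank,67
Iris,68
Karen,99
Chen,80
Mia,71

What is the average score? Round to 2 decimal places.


Scores: 67, 68, 99, 80, 71
Sum = 385
Count = 5
Average = 385 / 5 = 77.00

ANSWER: 77.00


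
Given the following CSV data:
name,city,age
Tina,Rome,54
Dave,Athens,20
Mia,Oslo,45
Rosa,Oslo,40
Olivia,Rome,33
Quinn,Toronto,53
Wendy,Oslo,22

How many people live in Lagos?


Scanning city column for 'Lagos':
Total matches: 0

ANSWER: 0


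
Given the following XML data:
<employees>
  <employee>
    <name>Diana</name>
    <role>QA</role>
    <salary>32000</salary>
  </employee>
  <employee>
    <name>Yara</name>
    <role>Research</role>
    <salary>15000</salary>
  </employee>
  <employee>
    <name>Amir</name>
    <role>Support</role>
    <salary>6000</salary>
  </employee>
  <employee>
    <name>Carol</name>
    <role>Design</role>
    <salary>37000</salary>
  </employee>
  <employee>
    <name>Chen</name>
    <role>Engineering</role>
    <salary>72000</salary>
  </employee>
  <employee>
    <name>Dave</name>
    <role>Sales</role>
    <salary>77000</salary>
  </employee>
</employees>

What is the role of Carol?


Searching for <employee> with <name>Carol</name>
Found at position 4
<role>Design</role>

ANSWER: Design


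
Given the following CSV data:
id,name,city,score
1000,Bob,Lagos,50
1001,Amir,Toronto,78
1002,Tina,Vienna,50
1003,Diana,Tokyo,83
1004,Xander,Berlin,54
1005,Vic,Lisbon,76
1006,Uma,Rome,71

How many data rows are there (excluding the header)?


Counting rows (excluding header):
Header: id,name,city,score
Data rows: 7

ANSWER: 7


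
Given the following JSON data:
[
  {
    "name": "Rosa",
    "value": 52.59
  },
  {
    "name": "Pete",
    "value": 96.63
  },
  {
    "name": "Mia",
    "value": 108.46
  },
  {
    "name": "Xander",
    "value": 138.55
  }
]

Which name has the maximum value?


Comparing values:
  Rosa: 52.59
  Pete: 96.63
  Mia: 108.46
  Xander: 138.55
Maximum: Xander (138.55)

ANSWER: Xander


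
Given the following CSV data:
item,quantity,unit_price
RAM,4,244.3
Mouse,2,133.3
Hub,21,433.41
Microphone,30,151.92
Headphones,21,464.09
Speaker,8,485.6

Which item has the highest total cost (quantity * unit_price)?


Computing row totals:
  RAM: 977.2
  Mouse: 266.6
  Hub: 9101.61
  Microphone: 4557.6
  Headphones: 9745.89
  Speaker: 3884.8
Maximum: Headphones (9745.89)

ANSWER: Headphones


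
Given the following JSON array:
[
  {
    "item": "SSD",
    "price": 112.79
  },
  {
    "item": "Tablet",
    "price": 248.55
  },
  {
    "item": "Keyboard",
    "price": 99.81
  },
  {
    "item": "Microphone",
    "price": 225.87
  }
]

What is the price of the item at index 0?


Array index 0 -> SSD
price = 112.79

ANSWER: 112.79


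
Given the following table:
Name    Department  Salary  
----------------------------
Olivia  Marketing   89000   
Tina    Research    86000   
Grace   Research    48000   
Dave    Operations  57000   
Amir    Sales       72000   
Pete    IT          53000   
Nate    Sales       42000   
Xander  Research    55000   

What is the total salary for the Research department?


Research department members:
  Tina: 86000
  Grace: 48000
  Xander: 55000
Total = 86000 + 48000 + 55000 = 189000

ANSWER: 189000


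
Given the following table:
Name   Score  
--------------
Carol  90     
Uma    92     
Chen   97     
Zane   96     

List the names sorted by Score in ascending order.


Sorting by Score (ascending):
  Carol: 90
  Uma: 92
  Zane: 96
  Chen: 97


ANSWER: Carol, Uma, Zane, Chen


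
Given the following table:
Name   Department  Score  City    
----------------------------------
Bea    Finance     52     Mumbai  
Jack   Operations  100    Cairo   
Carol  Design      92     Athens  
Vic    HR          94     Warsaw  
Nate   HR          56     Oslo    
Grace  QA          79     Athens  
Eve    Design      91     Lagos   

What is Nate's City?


Row 5: Nate
City = Oslo

ANSWER: Oslo


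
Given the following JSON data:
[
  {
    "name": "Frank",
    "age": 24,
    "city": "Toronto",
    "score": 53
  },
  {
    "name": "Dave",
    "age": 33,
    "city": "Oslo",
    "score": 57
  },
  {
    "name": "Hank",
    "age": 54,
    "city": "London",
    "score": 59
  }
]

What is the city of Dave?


Looking up record where name = Dave
Record index: 1
Field 'city' = Oslo

ANSWER: Oslo


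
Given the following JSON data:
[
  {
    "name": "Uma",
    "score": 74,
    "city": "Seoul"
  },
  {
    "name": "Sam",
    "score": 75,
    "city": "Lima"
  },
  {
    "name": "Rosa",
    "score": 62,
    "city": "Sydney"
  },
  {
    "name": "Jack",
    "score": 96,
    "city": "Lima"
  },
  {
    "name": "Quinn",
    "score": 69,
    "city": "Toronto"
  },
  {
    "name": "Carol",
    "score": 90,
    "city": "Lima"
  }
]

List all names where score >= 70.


Filtering records where score >= 70:
  Uma (score=74) -> YES
  Sam (score=75) -> YES
  Rosa (score=62) -> no
  Jack (score=96) -> YES
  Quinn (score=69) -> no
  Carol (score=90) -> YES


ANSWER: Uma, Sam, Jack, Carol


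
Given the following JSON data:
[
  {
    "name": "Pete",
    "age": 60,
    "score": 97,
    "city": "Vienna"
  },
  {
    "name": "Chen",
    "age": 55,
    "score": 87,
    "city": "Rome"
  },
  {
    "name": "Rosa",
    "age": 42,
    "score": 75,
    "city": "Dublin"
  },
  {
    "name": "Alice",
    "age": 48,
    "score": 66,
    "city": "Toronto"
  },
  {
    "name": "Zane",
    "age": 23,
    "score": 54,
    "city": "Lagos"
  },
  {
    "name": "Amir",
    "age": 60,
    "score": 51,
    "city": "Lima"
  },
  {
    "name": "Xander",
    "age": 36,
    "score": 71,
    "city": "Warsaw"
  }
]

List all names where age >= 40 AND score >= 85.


Checking both conditions:
  Pete (age=60, score=97) -> YES
  Chen (age=55, score=87) -> YES
  Rosa (age=42, score=75) -> no
  Alice (age=48, score=66) -> no
  Zane (age=23, score=54) -> no
  Amir (age=60, score=51) -> no
  Xander (age=36, score=71) -> no


ANSWER: Pete, Chen


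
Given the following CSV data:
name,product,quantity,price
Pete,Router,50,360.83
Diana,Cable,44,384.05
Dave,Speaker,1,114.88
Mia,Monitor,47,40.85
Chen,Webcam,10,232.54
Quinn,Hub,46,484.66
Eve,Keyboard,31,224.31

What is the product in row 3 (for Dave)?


Row 3: Dave
Column 'product' = Speaker

ANSWER: Speaker


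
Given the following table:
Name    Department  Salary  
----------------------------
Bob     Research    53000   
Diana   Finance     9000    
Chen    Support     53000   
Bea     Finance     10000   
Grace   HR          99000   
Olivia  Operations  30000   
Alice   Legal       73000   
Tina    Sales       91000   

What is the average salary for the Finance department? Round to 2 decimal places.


Finance department members:
  Diana: 9000
  Bea: 10000
Sum = 19000
Count = 2
Average = 19000 / 2 = 9500.00

ANSWER: 9500.00


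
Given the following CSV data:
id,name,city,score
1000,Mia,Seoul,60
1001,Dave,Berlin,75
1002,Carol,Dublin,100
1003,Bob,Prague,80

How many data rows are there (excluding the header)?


Counting rows (excluding header):
Header: id,name,city,score
Data rows: 4

ANSWER: 4
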